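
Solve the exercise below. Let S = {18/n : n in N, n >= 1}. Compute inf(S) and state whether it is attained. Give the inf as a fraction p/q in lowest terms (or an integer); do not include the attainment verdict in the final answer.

Analysis:
- Values: 18, 9, 6, 9/2, ... strictly decreasing.
- The maximum is 18 (n=1); sup = 18 (attained).
- The set is bounded below by 0; 18/n -> 0 so 0 is the greatest lower bound.
- 0 is not in the set, so inf = 0 is not attained.
Conclusion: inf(S) = 0, not attained in S.

0


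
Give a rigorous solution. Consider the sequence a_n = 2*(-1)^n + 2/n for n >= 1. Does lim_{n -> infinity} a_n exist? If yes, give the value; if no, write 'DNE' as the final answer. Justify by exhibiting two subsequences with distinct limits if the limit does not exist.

Examine the behaviour of a_n along subsequences.
a_{2k} = 2 + 2/(2k) -> 2. a_{2k+1} = -2 + 2/(2k+1) -> -2.
Since these two subsequential limits are 2 and -2, distinct, the full sequence cannot converge (a convergent sequence has all subsequences tending to the same limit). So lim a_n does not exist.

DNE


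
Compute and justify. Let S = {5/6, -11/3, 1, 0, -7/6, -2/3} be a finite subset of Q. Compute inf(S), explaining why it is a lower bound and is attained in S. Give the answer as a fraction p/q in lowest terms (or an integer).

S is finite, so inf(S) = min(S).
Sorted increasing:
-11/3, -7/6, -2/3, 0, 5/6, 1
The extremum is -11/3.
For every x in S, x >= -11/3. And -11/3 is in S, so it is attained.
Therefore inf(S) = -11/3.

-11/3


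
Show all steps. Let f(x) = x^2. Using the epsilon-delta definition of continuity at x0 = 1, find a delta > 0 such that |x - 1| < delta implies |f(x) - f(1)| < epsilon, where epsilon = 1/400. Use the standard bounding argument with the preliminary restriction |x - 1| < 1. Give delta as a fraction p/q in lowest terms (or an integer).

Factor: |x^2 - (1)^2| = |x - 1| * |x + 1|.
Impose |x - 1| < 1 first. Then |x + 1| = |(x - 1) + 2*(1)| <= |x - 1| + 2*|1| < 1 + 2 = 3.
So |x^2 - (1)^2| < delta * 3.
We need delta * 3 <= 1/400, i.e. delta <= 1/400/3 = 1/1200.
Since 1/1200 < 1, this is tighter than 1; take delta = 1/1200.
So delta = 1/1200 works.

1/1200


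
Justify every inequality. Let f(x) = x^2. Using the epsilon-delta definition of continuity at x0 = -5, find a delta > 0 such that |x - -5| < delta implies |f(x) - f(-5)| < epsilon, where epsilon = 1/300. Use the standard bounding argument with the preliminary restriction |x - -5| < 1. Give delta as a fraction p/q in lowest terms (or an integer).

Factor: |x^2 - (-5)^2| = |x - -5| * |x + -5|.
Impose |x - -5| < 1 first. Then |x + -5| = |(x - -5) + 2*(-5)| <= |x - -5| + 2*|-5| < 1 + 10 = 11.
So |x^2 - (-5)^2| < delta * 11.
We need delta * 11 <= 1/300, i.e. delta <= 1/300/11 = 1/3300.
Since 1/3300 < 1, this is tighter than 1; take delta = 1/3300.
So delta = 1/3300 works.

1/3300


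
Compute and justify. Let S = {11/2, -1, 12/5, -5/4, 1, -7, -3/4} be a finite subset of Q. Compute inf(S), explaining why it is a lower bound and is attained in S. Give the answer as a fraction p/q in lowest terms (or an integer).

S is finite, so inf(S) = min(S).
Sorted increasing:
-7, -5/4, -1, -3/4, 1, 12/5, 11/2
The extremum is -7.
For every x in S, x >= -7. And -7 is in S, so it is attained.
Therefore inf(S) = -7.

-7


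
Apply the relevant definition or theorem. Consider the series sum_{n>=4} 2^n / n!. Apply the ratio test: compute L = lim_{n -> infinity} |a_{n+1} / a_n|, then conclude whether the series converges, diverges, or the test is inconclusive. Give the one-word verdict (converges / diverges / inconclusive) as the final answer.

Let a_n denote the general term. Form the ratio a_{n+1}/a_n and simplify:
a_{n+1}/a_n = 2/(n + 1)
Take the limit as n -> infinity: L = 0.
Since L = 0 < 1, the ratio test implies the series converges.

converges


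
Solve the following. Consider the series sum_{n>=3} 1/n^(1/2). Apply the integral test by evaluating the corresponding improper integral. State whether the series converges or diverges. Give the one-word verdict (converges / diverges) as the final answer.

Let f(x) = 1/sqrt(x). Then f is positive, continuous, and decreasing on [3, infinity), so the integral test applies.
Compute the improper integral int_{3}^infinity f(x) dx:
  antiderivative F(x) = 2*sqrt(x).
  As x -> infinity, F(x) -> infinity (since p = 1/2 < 1).
  So the integral diverges. By the integral test, the series diverges.

diverges


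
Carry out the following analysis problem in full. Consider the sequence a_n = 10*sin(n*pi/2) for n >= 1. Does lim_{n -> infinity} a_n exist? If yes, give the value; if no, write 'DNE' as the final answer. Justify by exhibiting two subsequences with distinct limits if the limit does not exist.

Examine the behaviour of a_n along subsequences.
a_{4k+1} = 10*sin(pi/2 + 2k*pi) = 10 -> 10. a_{4k+3} = 10*sin(3pi/2 + 2k*pi) = -10 -> -10.
Since these two subsequential limits are 10 and -10, distinct, the full sequence cannot converge (a convergent sequence has all subsequences tending to the same limit). So lim a_n does not exist.

DNE


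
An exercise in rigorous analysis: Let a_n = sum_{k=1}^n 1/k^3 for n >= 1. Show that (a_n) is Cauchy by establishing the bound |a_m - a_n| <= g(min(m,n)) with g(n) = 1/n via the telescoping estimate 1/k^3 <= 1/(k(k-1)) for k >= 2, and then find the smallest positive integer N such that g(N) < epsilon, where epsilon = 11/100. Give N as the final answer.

For m > n >= 1: |a_m - a_n| = sum_{k=n+1}^m 1/k^3.
Use 1/k^3 <= 1/(k(k-1)) = 1/(k-1) - 1/k for k >= 2 (which holds since k^3 >= k^2 >= k(k-1) for k >= 2):
sum_{k=n+1}^m 1/k^3 <= sum_{k=n+1}^m (1/(k-1) - 1/k) = 1/n - 1/m <= 1/n.
By symmetry the same bound holds with n,m swapped, so |a_m - a_n| <= 1/min(m,n) = g(min(m,n)). Since g(n) -> 0, (a_n) is Cauchy.
Now solve g(N) < 11/100: 1/N < 11/100 <=> N > 1/(11/100) = 100/11.
The smallest integer strictly greater than 100/11 is N = 10.
Check: g(10) = 1/10 < 11/100; g(9) = 1/9 >= 11/100. So N = 10.

10


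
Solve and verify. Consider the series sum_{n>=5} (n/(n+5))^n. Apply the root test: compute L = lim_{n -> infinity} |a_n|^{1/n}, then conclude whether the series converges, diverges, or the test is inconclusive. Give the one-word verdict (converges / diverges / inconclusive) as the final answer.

Let a_n denote the general term. Form |a_n|^(1/n) and simplify:
|a_n|^(1/n) = n/(n + 5)
Take the limit as n -> infinity: L = 1.
Since L = 1, the root test is inconclusive. (In fact a_n = (n/(n+5))^n -> e^(-5) != 0, so the nth-term test shows divergence; but the root test itself gives no conclusion.)

inconclusive


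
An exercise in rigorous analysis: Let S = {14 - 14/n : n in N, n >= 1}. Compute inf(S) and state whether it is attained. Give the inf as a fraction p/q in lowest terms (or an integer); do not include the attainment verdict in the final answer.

Analysis:
- Values: 0, 7, 28/3, 21/2, ... strictly increasing.
- Minimum is 0 (n=1); inf = 0 (attained).
- 14 - 14/n -> 14 from below; sup = 14, not attained.
Conclusion: inf(S) = 0, attained in S.

0


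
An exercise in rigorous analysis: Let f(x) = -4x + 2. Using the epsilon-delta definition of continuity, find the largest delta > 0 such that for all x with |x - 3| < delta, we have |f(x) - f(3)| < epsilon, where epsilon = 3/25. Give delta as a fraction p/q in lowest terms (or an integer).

We compute f(3) = -4*(3) + 2 = -10.
|f(x) - f(3)| = |-4x + 2 - (-10)| = |-4(x - 3)| = 4|x - 3|.
We need 4|x - 3| < 3/25, i.e. |x - 3| < 3/25 / 4 = 3/100.
So any delta <= 3/100 works. Conversely, if delta > 3/100, then x = 3 + 3/100 satisfies |x - 3| = 3/100 < delta but |f(x) - f(3)| = 4 * 3/100 = 3/25, which is not < 3/25; so no larger delta works.
Hence the largest such delta is 3/100.

3/100


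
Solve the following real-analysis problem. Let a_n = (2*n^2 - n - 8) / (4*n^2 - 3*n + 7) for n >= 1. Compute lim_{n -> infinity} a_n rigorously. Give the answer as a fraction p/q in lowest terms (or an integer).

Divide numerator and denominator by n^2, the highest power:
numerator / n^2 = 2 - 1/n - 8/n^2
denominator / n^2 = 4 - 3/n + 7/n^2
As n -> infinity, all terms of the form c/n^k (k >= 1) tend to 0.
So numerator / n^2 -> 2 and denominator / n^2 -> 4.
Therefore lim a_n = 1/2.

1/2


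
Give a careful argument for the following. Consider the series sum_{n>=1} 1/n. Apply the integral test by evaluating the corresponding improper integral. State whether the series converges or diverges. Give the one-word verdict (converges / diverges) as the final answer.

Let f(x) = 1/x. Then f is positive, continuous, and decreasing on [1, infinity), so the integral test applies.
Compute the improper integral int_{1}^infinity f(x) dx:
  antiderivative F(x) = log(x).
  As x -> infinity, log(x) -> infinity.
  So int = infinity - log(1) = infinity. By the integral test, the series diverges.

diverges


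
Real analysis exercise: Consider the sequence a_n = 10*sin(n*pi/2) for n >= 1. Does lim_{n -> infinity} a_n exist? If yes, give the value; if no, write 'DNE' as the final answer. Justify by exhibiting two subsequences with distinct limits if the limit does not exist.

Examine the behaviour of a_n along subsequences.
a_{4k+1} = 10*sin(pi/2 + 2k*pi) = 10 -> 10. a_{4k+3} = 10*sin(3pi/2 + 2k*pi) = -10 -> -10.
Since these two subsequential limits are 10 and -10, distinct, the full sequence cannot converge (a convergent sequence has all subsequences tending to the same limit). So lim a_n does not exist.

DNE


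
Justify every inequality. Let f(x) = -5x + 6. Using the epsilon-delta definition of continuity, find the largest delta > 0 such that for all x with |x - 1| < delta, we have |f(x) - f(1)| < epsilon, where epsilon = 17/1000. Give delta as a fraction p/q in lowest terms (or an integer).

We compute f(1) = -5*(1) + 6 = 1.
|f(x) - f(1)| = |-5x + 6 - (1)| = |-5(x - 1)| = 5|x - 1|.
We need 5|x - 1| < 17/1000, i.e. |x - 1| < 17/1000 / 5 = 17/5000.
So any delta <= 17/5000 works. Conversely, if delta > 17/5000, then x = 1 + 17/5000 satisfies |x - 1| = 17/5000 < delta but |f(x) - f(1)| = 5 * 17/5000 = 17/1000, which is not < 17/1000; so no larger delta works.
Hence the largest such delta is 17/5000.

17/5000


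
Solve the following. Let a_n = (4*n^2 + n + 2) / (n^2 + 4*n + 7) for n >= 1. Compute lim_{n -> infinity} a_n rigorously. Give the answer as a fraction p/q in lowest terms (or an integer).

Divide numerator and denominator by n^2, the highest power:
numerator / n^2 = 4 + 1/n + 2/n^2
denominator / n^2 = 1 + 4/n + 7/n^2
As n -> infinity, all terms of the form c/n^k (k >= 1) tend to 0.
So numerator / n^2 -> 4 and denominator / n^2 -> 1.
Therefore lim a_n = 4.

4


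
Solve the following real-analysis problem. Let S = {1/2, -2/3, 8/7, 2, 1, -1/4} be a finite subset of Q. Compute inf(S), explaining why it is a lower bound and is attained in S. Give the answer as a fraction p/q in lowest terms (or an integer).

S is finite, so inf(S) = min(S).
Sorted increasing:
-2/3, -1/4, 1/2, 1, 8/7, 2
The extremum is -2/3.
For every x in S, x >= -2/3. And -2/3 is in S, so it is attained.
Therefore inf(S) = -2/3.

-2/3


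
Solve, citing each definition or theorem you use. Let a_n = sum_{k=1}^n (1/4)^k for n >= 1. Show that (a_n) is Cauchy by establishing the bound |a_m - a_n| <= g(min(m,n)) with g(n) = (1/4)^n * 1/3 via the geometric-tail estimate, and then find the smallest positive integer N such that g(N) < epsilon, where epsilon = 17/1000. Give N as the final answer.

For m > n >= 1: |a_m - a_n| = sum_{k=n+1}^m (1/4)^k < sum_{k=n+1}^infinity (1/4)^k = (1/4)^(n+1) / (1 - 1/4) = (1/4)^n * (1/4) * (4/3) = (1/4)^n * 1/3.
So g(n) = (1/4)^n / 3. Since g(n) -> 0, (a_n) is Cauchy.
Now solve g(N) < 17/1000: (1/4)^N / 3 < 17/1000 <=> 4^N > 1 / (3 * 17/1000) = 1000/51.
Check powers of 4: 4^2 = 16 <= 1000/51, 4^3 = 64 > 1000/51.
So the smallest such N is 3. Check: g(3) = 1/(3 * 64) = 1/192 < 17/1000.

3


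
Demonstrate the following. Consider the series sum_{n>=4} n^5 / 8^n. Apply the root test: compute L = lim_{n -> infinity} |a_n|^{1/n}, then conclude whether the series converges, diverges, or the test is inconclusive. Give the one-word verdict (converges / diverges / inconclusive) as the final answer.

Let a_n denote the general term. Form |a_n|^(1/n) and simplify:
|a_n|^(1/n) = n^(5/n)/8
Take the limit as n -> infinity: L = 1/8.
Since L = 1/8 < 1, the root test implies convergence.

converges


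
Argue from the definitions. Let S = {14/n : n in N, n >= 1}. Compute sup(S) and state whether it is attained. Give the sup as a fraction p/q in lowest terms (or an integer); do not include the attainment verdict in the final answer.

Analysis:
- Values: 14, 7, 14/3, 7/2, ... strictly decreasing.
- The maximum is 14 (n=1); sup = 14 (attained).
- The set is bounded below by 0; 14/n -> 0 so 0 is the greatest lower bound.
- 0 is not in the set, so inf = 0 is not attained.
Conclusion: sup(S) = 14, attained in S.

14


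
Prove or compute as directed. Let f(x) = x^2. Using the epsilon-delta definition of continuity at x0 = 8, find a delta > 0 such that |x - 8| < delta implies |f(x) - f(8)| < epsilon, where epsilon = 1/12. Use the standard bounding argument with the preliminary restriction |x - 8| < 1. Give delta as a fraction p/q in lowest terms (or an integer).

Factor: |x^2 - (8)^2| = |x - 8| * |x + 8|.
Impose |x - 8| < 1 first. Then |x + 8| = |(x - 8) + 2*(8)| <= |x - 8| + 2*|8| < 1 + 16 = 17.
So |x^2 - (8)^2| < delta * 17.
We need delta * 17 <= 1/12, i.e. delta <= 1/12/17 = 1/204.
Since 1/204 < 1, this is tighter than 1; take delta = 1/204.
So delta = 1/204 works.

1/204


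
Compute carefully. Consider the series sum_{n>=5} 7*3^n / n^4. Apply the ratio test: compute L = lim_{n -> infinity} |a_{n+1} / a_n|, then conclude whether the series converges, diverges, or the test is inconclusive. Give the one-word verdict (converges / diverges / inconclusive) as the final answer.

Let a_n denote the general term. Form the ratio a_{n+1}/a_n and simplify:
a_{n+1}/a_n = 3*n^4/(n + 1)^4
Take the limit as n -> infinity: L = 3.
Since L = 3 > 1 (or L = infinity), the ratio test implies the series diverges.

diverges


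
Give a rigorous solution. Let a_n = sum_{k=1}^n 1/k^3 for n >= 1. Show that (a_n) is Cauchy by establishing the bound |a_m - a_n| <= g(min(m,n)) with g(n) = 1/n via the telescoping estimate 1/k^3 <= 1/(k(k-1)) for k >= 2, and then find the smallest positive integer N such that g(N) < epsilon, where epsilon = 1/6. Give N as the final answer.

For m > n >= 1: |a_m - a_n| = sum_{k=n+1}^m 1/k^3.
Use 1/k^3 <= 1/(k(k-1)) = 1/(k-1) - 1/k for k >= 2 (which holds since k^3 >= k^2 >= k(k-1) for k >= 2):
sum_{k=n+1}^m 1/k^3 <= sum_{k=n+1}^m (1/(k-1) - 1/k) = 1/n - 1/m <= 1/n.
By symmetry the same bound holds with n,m swapped, so |a_m - a_n| <= 1/min(m,n) = g(min(m,n)). Since g(n) -> 0, (a_n) is Cauchy.
Now solve g(N) < 1/6: 1/N < 1/6 <=> N > 1/(1/6) = 6.
The smallest integer strictly greater than 6 is N = 7.
Check: g(7) = 1/7 < 1/6; g(6) = 1/6 >= 1/6. So N = 7.

7


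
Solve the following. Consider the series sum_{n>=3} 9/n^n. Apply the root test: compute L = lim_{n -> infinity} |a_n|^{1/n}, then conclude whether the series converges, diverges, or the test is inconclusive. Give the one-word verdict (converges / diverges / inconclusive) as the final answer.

Let a_n denote the general term. Form |a_n|^(1/n) and simplify:
|a_n|^(1/n) = 3^(2/n)/n
Take the limit as n -> infinity: L = 0.
Since L = 0 < 1, the root test implies convergence.

converges


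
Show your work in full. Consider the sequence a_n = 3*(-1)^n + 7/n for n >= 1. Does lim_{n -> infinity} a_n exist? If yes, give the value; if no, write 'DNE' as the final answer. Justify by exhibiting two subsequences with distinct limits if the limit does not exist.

Examine the behaviour of a_n along subsequences.
a_{2k} = 3 + 7/(2k) -> 3. a_{2k+1} = -3 + 7/(2k+1) -> -3.
Since these two subsequential limits are 3 and -3, distinct, the full sequence cannot converge (a convergent sequence has all subsequences tending to the same limit). So lim a_n does not exist.

DNE


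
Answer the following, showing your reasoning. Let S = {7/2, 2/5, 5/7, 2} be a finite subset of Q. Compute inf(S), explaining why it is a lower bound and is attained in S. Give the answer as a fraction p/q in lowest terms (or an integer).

S is finite, so inf(S) = min(S).
Sorted increasing:
2/5, 5/7, 2, 7/2
The extremum is 2/5.
For every x in S, x >= 2/5. And 2/5 is in S, so it is attained.
Therefore inf(S) = 2/5.

2/5


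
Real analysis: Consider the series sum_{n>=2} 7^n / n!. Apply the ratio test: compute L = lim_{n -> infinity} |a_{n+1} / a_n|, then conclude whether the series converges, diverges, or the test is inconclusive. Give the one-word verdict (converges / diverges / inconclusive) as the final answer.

Let a_n denote the general term. Form the ratio a_{n+1}/a_n and simplify:
a_{n+1}/a_n = 7/(n + 1)
Take the limit as n -> infinity: L = 0.
Since L = 0 < 1, the ratio test implies the series converges.

converges


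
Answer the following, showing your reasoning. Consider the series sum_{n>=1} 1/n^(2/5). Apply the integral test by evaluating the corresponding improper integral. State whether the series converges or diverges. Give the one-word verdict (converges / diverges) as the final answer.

Let f(x) = x^(-2/5). Then f is positive, continuous, and decreasing on [1, infinity), so the integral test applies.
Compute the improper integral int_{1}^infinity f(x) dx:
  antiderivative F(x) = 5*x^(3/5)/3.
  As x -> infinity, F(x) -> infinity (since p = 2/5 < 1).
  So the integral diverges. By the integral test, the series diverges.

diverges


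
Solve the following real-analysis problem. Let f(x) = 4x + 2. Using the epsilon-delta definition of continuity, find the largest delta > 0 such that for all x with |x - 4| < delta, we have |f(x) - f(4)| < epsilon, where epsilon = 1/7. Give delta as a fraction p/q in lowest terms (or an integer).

We compute f(4) = 4*(4) + 2 = 18.
|f(x) - f(4)| = |4x + 2 - (18)| = |4(x - 4)| = 4|x - 4|.
We need 4|x - 4| < 1/7, i.e. |x - 4| < 1/7 / 4 = 1/28.
So any delta <= 1/28 works. Conversely, if delta > 1/28, then x = 4 + 1/28 satisfies |x - 4| = 1/28 < delta but |f(x) - f(4)| = 4 * 1/28 = 1/7, which is not < 1/7; so no larger delta works.
Hence the largest such delta is 1/28.

1/28


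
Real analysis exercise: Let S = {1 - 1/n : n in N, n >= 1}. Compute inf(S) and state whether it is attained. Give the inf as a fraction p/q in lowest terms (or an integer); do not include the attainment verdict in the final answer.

Analysis:
- Values: 0, 1/2, 2/3, 3/4, ... strictly increasing.
- Minimum is 0 (n=1); inf = 0 (attained).
- 1 - 1/n -> 1 from below; sup = 1, not attained.
Conclusion: inf(S) = 0, attained in S.

0


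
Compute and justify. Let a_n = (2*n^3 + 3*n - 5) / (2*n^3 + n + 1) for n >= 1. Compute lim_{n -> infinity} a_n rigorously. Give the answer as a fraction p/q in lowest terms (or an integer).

Divide numerator and denominator by n^3, the highest power:
numerator / n^3 = 2 + 3/n^2 - 5/n^3
denominator / n^3 = 2 + n^(-2) + n^(-3)
As n -> infinity, all terms of the form c/n^k (k >= 1) tend to 0.
So numerator / n^3 -> 2 and denominator / n^3 -> 2.
Therefore lim a_n = 1.

1


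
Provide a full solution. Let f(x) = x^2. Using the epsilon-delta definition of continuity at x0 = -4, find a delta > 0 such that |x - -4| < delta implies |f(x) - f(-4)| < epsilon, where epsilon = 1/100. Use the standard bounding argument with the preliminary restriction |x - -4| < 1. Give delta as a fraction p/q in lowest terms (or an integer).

Factor: |x^2 - (-4)^2| = |x - -4| * |x + -4|.
Impose |x - -4| < 1 first. Then |x + -4| = |(x - -4) + 2*(-4)| <= |x - -4| + 2*|-4| < 1 + 8 = 9.
So |x^2 - (-4)^2| < delta * 9.
We need delta * 9 <= 1/100, i.e. delta <= 1/100/9 = 1/900.
Since 1/900 < 1, this is tighter than 1; take delta = 1/900.
So delta = 1/900 works.

1/900


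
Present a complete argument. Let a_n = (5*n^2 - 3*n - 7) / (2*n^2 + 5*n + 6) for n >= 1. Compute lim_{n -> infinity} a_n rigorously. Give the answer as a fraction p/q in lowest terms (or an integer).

Divide numerator and denominator by n^2, the highest power:
numerator / n^2 = 5 - 3/n - 7/n^2
denominator / n^2 = 2 + 5/n + 6/n^2
As n -> infinity, all terms of the form c/n^k (k >= 1) tend to 0.
So numerator / n^2 -> 5 and denominator / n^2 -> 2.
Therefore lim a_n = 5/2.

5/2


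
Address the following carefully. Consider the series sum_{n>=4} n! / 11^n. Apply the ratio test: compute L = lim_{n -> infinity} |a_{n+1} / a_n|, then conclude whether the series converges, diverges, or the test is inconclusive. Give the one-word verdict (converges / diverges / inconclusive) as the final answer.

Let a_n denote the general term. Form the ratio a_{n+1}/a_n and simplify:
a_{n+1}/a_n = n/11 + 1/11
Take the limit as n -> infinity: L = infinity.
Since L = infinity > 1 (or L = infinity), the ratio test implies the series diverges.

diverges


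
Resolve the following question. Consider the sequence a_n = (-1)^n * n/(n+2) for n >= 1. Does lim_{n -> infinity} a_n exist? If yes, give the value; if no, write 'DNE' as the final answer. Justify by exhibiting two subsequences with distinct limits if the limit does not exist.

Examine the behaviour of a_n along subsequences.
a_{2k} = 2k/(2k+2) -> 1. a_{2k+1} = -(2k+1)/(2k+3) -> -1.
Since these two subsequential limits are 1 and -1, distinct, the full sequence cannot converge (a convergent sequence has all subsequences tending to the same limit). So lim a_n does not exist.

DNE


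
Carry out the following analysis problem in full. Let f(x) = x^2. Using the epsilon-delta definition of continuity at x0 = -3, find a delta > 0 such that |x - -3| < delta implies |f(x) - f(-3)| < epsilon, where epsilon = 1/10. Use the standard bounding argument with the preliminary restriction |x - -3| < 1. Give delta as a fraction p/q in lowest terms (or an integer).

Factor: |x^2 - (-3)^2| = |x - -3| * |x + -3|.
Impose |x - -3| < 1 first. Then |x + -3| = |(x - -3) + 2*(-3)| <= |x - -3| + 2*|-3| < 1 + 6 = 7.
So |x^2 - (-3)^2| < delta * 7.
We need delta * 7 <= 1/10, i.e. delta <= 1/10/7 = 1/70.
Since 1/70 < 1, this is tighter than 1; take delta = 1/70.
So delta = 1/70 works.

1/70


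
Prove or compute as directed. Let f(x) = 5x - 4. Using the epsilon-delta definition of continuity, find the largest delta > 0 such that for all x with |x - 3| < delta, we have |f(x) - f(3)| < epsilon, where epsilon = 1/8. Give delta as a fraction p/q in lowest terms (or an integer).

We compute f(3) = 5*(3) - 4 = 11.
|f(x) - f(3)| = |5x - 4 - (11)| = |5(x - 3)| = 5|x - 3|.
We need 5|x - 3| < 1/8, i.e. |x - 3| < 1/8 / 5 = 1/40.
So any delta <= 1/40 works. Conversely, if delta > 1/40, then x = 3 + 1/40 satisfies |x - 3| = 1/40 < delta but |f(x) - f(3)| = 5 * 1/40 = 1/8, which is not < 1/8; so no larger delta works.
Hence the largest such delta is 1/40.

1/40


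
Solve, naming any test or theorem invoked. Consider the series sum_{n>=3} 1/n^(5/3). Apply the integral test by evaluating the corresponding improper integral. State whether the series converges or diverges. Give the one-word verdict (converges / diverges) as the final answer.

Let f(x) = x^(-5/3). Then f is positive, continuous, and decreasing on [3, infinity), so the integral test applies.
Compute the improper integral int_{3}^infinity f(x) dx:
  antiderivative F(x) = -3/(2*x^(2/3)).
  As x -> infinity, F(x) -> 0 (since p = 5/3 > 1).
  So int = F(infinity) - F(3) = 0 - (-3^(1/3)/2) = 3^(1/3)/2.
  Finite, so by the integral test, the series converges.

converges


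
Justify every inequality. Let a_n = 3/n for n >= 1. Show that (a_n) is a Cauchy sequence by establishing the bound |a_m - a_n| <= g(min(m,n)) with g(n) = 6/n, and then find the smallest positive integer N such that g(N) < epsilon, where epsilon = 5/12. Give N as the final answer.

For any m, n >= 1, by the triangle inequality:
|a_m - a_n| = |3/m - 3/n| <= 3*1/m + 3*1/n <= 6/min(m,n).
So g(n) = 6/n bounds the Cauchy difference. Since g(n) -> 0, (a_n) is Cauchy.
Now solve g(N) < 5/12: 6/N < 5/12 <=> N > 6 / (5/12) = 72/5.
The smallest integer strictly greater than 72/5 is N = 15.
Check: g(15) = 6/15 = 2/5 < 5/12; g(14) = 3/7 >= 5/12. So N = 15.

15


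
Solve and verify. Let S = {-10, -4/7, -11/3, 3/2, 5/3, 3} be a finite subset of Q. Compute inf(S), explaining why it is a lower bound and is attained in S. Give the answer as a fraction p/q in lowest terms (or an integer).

S is finite, so inf(S) = min(S).
Sorted increasing:
-10, -11/3, -4/7, 3/2, 5/3, 3
The extremum is -10.
For every x in S, x >= -10. And -10 is in S, so it is attained.
Therefore inf(S) = -10.

-10


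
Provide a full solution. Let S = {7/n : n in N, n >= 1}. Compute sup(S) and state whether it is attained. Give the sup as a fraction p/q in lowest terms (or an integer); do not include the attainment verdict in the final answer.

Analysis:
- Values: 7, 7/2, 7/3, 7/4, ... strictly decreasing.
- The maximum is 7 (n=1); sup = 7 (attained).
- The set is bounded below by 0; 7/n -> 0 so 0 is the greatest lower bound.
- 0 is not in the set, so inf = 0 is not attained.
Conclusion: sup(S) = 7, attained in S.

7


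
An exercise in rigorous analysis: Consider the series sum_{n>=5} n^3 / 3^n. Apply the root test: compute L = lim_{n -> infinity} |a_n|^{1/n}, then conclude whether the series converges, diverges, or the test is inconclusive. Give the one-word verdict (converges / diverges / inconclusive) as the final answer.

Let a_n denote the general term. Form |a_n|^(1/n) and simplify:
|a_n|^(1/n) = n^(3/n)/3
Take the limit as n -> infinity: L = 1/3.
Since L = 1/3 < 1, the root test implies convergence.

converges


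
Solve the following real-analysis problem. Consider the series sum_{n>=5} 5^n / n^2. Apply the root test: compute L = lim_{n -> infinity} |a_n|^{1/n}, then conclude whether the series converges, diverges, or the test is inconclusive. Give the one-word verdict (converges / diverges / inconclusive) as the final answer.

Let a_n denote the general term. Form |a_n|^(1/n) and simplify:
|a_n|^(1/n) = 5/n^(2/n)
Take the limit as n -> infinity: L = 5.
Since L = 5 > 1, the root test implies divergence.

diverges


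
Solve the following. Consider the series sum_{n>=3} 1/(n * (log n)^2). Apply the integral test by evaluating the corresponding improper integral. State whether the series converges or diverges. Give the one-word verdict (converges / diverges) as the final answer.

Let f(x) = 1/(x*log(x)^2). Then f is positive, continuous, and decreasing on [3, infinity), so the integral test applies.
Compute the improper integral int_{3}^infinity f(x) dx:
  antiderivative F(x) = -1/log(x).
  F(x) -> 0 as x -> infinity.  int = 0 - F(3) = 1/log(3) < infinity. By the integral test, the series converges.

converges


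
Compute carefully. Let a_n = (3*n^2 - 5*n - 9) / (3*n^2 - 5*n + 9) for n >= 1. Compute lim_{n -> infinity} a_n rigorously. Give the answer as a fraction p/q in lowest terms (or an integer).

Divide numerator and denominator by n^2, the highest power:
numerator / n^2 = 3 - 5/n - 9/n^2
denominator / n^2 = 3 - 5/n + 9/n^2
As n -> infinity, all terms of the form c/n^k (k >= 1) tend to 0.
So numerator / n^2 -> 3 and denominator / n^2 -> 3.
Therefore lim a_n = 1.

1


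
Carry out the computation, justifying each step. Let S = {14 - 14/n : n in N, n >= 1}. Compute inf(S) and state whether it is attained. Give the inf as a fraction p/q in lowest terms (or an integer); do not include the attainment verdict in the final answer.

Analysis:
- Values: 0, 7, 28/3, 21/2, ... strictly increasing.
- Minimum is 0 (n=1); inf = 0 (attained).
- 14 - 14/n -> 14 from below; sup = 14, not attained.
Conclusion: inf(S) = 0, attained in S.

0


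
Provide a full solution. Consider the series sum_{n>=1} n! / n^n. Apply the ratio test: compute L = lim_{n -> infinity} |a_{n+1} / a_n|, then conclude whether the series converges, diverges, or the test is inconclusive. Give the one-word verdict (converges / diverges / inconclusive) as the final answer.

Let a_n denote the general term. Form the ratio a_{n+1}/a_n and simplify:
a_{n+1}/a_n = (n/(n + 1))^n
Take the limit as n -> infinity: L = exp(-1).
Since L = exp(-1) < 1, the ratio test implies the series converges.

converges


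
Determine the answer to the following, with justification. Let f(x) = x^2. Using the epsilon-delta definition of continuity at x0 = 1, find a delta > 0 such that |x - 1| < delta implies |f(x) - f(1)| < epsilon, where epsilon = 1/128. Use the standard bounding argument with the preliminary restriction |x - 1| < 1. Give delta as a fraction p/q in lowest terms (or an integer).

Factor: |x^2 - (1)^2| = |x - 1| * |x + 1|.
Impose |x - 1| < 1 first. Then |x + 1| = |(x - 1) + 2*(1)| <= |x - 1| + 2*|1| < 1 + 2 = 3.
So |x^2 - (1)^2| < delta * 3.
We need delta * 3 <= 1/128, i.e. delta <= 1/128/3 = 1/384.
Since 1/384 < 1, this is tighter than 1; take delta = 1/384.
So delta = 1/384 works.

1/384


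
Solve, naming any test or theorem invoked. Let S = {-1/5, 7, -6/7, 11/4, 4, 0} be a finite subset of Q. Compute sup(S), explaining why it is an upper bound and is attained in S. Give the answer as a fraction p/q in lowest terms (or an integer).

S is finite, so sup(S) = max(S).
Sorted decreasing:
7, 4, 11/4, 0, -1/5, -6/7
The extremum is 7.
For every x in S, x <= 7. And 7 is in S, so it is attained.
Therefore sup(S) = 7.

7


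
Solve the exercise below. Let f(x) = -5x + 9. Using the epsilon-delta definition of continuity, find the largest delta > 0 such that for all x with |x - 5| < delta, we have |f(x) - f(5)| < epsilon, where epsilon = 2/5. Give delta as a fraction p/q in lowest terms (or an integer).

We compute f(5) = -5*(5) + 9 = -16.
|f(x) - f(5)| = |-5x + 9 - (-16)| = |-5(x - 5)| = 5|x - 5|.
We need 5|x - 5| < 2/5, i.e. |x - 5| < 2/5 / 5 = 2/25.
So any delta <= 2/25 works. Conversely, if delta > 2/25, then x = 5 + 2/25 satisfies |x - 5| = 2/25 < delta but |f(x) - f(5)| = 5 * 2/25 = 2/5, which is not < 2/5; so no larger delta works.
Hence the largest such delta is 2/25.

2/25


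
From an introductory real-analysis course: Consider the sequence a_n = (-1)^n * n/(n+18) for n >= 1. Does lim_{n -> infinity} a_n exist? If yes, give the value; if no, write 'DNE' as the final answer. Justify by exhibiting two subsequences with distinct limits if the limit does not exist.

Examine the behaviour of a_n along subsequences.
a_{2k} = 2k/(2k+18) -> 1. a_{2k+1} = -(2k+1)/(2k+19) -> -1.
Since these two subsequential limits are 1 and -1, distinct, the full sequence cannot converge (a convergent sequence has all subsequences tending to the same limit). So lim a_n does not exist.

DNE


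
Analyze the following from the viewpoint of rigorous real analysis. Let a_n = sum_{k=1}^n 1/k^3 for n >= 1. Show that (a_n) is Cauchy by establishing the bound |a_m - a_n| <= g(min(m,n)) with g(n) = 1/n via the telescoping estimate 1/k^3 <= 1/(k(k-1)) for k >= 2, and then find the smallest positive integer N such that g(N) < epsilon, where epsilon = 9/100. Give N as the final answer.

For m > n >= 1: |a_m - a_n| = sum_{k=n+1}^m 1/k^3.
Use 1/k^3 <= 1/(k(k-1)) = 1/(k-1) - 1/k for k >= 2 (which holds since k^3 >= k^2 >= k(k-1) for k >= 2):
sum_{k=n+1}^m 1/k^3 <= sum_{k=n+1}^m (1/(k-1) - 1/k) = 1/n - 1/m <= 1/n.
By symmetry the same bound holds with n,m swapped, so |a_m - a_n| <= 1/min(m,n) = g(min(m,n)). Since g(n) -> 0, (a_n) is Cauchy.
Now solve g(N) < 9/100: 1/N < 9/100 <=> N > 1/(9/100) = 100/9.
The smallest integer strictly greater than 100/9 is N = 12.
Check: g(12) = 1/12 < 9/100; g(11) = 1/11 >= 9/100. So N = 12.

12


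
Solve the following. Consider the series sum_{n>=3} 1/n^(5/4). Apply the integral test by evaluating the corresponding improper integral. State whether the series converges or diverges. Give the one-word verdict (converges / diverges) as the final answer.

Let f(x) = x^(-5/4). Then f is positive, continuous, and decreasing on [3, infinity), so the integral test applies.
Compute the improper integral int_{3}^infinity f(x) dx:
  antiderivative F(x) = -4/x^(1/4).
  As x -> infinity, F(x) -> 0 (since p = 5/4 > 1).
  So int = F(infinity) - F(3) = 0 - (-4*3^(3/4)/3) = 4*3^(3/4)/3.
  Finite, so by the integral test, the series converges.

converges


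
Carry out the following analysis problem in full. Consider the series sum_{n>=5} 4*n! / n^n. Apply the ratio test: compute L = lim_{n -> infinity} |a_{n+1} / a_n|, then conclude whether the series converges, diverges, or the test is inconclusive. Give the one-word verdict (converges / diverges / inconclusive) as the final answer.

Let a_n denote the general term. Form the ratio a_{n+1}/a_n and simplify:
a_{n+1}/a_n = (n/(n + 1))^n
Take the limit as n -> infinity: L = exp(-1).
Since L = exp(-1) < 1, the ratio test implies the series converges.

converges


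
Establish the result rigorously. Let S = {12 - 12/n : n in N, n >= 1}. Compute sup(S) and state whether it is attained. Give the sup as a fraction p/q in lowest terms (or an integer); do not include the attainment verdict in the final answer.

Analysis:
- Values: 0, 6, 8, 9, ... strictly increasing.
- Minimum is 0 (n=1); inf = 0 (attained).
- 12 - 12/n -> 12 from below; sup = 12, not attained.
Conclusion: sup(S) = 12, not attained in S.

12


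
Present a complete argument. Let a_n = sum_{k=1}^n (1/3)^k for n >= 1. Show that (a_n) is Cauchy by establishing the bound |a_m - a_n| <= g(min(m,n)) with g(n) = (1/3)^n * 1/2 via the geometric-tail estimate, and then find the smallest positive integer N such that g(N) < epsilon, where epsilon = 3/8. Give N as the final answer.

For m > n >= 1: |a_m - a_n| = sum_{k=n+1}^m (1/3)^k < sum_{k=n+1}^infinity (1/3)^k = (1/3)^(n+1) / (1 - 1/3) = (1/3)^n * (1/3) * (3/2) = (1/3)^n * 1/2.
So g(n) = (1/3)^n / 2. Since g(n) -> 0, (a_n) is Cauchy.
Now solve g(N) < 3/8: (1/3)^N / 2 < 3/8 <=> 3^N > 1 / (2 * 3/8) = 4/3.
Check powers of 3: 3^0 = 1 <= 4/3, 3^1 = 3 > 4/3.
So the smallest such N is 1. Check: g(1) = 1/(2 * 3) = 1/6 < 3/8.

1


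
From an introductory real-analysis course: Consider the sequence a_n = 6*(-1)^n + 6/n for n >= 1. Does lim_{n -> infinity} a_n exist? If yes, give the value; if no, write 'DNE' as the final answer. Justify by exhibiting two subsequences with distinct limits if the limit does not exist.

Examine the behaviour of a_n along subsequences.
a_{2k} = 6 + 6/(2k) -> 6. a_{2k+1} = -6 + 6/(2k+1) -> -6.
Since these two subsequential limits are 6 and -6, distinct, the full sequence cannot converge (a convergent sequence has all subsequences tending to the same limit). So lim a_n does not exist.

DNE


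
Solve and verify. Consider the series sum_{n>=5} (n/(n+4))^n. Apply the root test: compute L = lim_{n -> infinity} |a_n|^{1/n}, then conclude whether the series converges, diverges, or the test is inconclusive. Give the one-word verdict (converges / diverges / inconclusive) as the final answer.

Let a_n denote the general term. Form |a_n|^(1/n) and simplify:
|a_n|^(1/n) = n/(n + 4)
Take the limit as n -> infinity: L = 1.
Since L = 1, the root test is inconclusive. (In fact a_n = (n/(n+4))^n -> e^(-4) != 0, so the nth-term test shows divergence; but the root test itself gives no conclusion.)

inconclusive


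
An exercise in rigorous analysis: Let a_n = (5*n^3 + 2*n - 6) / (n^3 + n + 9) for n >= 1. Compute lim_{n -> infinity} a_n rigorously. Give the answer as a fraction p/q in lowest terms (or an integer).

Divide numerator and denominator by n^3, the highest power:
numerator / n^3 = 5 + 2/n^2 - 6/n^3
denominator / n^3 = 1 + n^(-2) + 9/n^3
As n -> infinity, all terms of the form c/n^k (k >= 1) tend to 0.
So numerator / n^3 -> 5 and denominator / n^3 -> 1.
Therefore lim a_n = 5.

5


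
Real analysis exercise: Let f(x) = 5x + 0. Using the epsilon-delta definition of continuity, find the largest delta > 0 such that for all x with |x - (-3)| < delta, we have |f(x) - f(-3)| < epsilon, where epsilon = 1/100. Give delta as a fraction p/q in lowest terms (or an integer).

We compute f(-3) = 5*(-3) + 0 = -15.
|f(x) - f(-3)| = |5x + 0 - (-15)| = |5(x - (-3))| = 5|x - (-3)|.
We need 5|x - (-3)| < 1/100, i.e. |x - (-3)| < 1/100 / 5 = 1/500.
So any delta <= 1/500 works. Conversely, if delta > 1/500, then x = -3 + 1/500 satisfies |x - (-3)| = 1/500 < delta but |f(x) - f(-3)| = 5 * 1/500 = 1/100, which is not < 1/100; so no larger delta works.
Hence the largest such delta is 1/500.

1/500


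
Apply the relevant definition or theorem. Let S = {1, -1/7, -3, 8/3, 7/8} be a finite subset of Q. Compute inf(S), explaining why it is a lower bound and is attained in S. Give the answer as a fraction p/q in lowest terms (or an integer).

S is finite, so inf(S) = min(S).
Sorted increasing:
-3, -1/7, 7/8, 1, 8/3
The extremum is -3.
For every x in S, x >= -3. And -3 is in S, so it is attained.
Therefore inf(S) = -3.

-3


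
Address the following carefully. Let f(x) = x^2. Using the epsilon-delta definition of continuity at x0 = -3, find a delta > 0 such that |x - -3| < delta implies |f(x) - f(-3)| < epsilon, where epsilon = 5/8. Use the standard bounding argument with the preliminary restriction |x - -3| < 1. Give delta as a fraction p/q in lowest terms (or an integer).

Factor: |x^2 - (-3)^2| = |x - -3| * |x + -3|.
Impose |x - -3| < 1 first. Then |x + -3| = |(x - -3) + 2*(-3)| <= |x - -3| + 2*|-3| < 1 + 6 = 7.
So |x^2 - (-3)^2| < delta * 7.
We need delta * 7 <= 5/8, i.e. delta <= 5/8/7 = 5/56.
Since 5/56 < 1, this is tighter than 1; take delta = 5/56.
So delta = 5/56 works.

5/56


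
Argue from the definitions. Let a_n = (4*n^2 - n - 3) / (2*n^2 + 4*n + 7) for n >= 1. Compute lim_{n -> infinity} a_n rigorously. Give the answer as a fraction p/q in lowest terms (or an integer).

Divide numerator and denominator by n^2, the highest power:
numerator / n^2 = 4 - 1/n - 3/n^2
denominator / n^2 = 2 + 4/n + 7/n^2
As n -> infinity, all terms of the form c/n^k (k >= 1) tend to 0.
So numerator / n^2 -> 4 and denominator / n^2 -> 2.
Therefore lim a_n = 2.

2


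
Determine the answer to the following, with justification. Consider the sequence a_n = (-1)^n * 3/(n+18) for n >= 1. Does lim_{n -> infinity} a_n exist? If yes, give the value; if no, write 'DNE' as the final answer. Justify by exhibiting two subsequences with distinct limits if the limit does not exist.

Examine the behaviour of a_n along subsequences.
Even-n subsequence a_{2k} = 3/(2k+18) -> 0. Odd-n subsequence a_{2k+1} = -3/(2k+19) -> 0. Both tend to 0, which suggests the limit is 0; verify directly.
|a_n - 0| = 3/(n+18) < 3/n for every n >= 1.
Given epsilon > 0, choose a positive integer N > 3/epsilon. Then for all n >= N, |a_n| < 3/n <= 3/N < epsilon.
So by the definition of the limit, lim a_n exists and equals 0.

0


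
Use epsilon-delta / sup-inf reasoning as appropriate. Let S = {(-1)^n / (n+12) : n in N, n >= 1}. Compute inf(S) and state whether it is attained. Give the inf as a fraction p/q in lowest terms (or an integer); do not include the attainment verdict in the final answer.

Analysis:
- Values: -1/13, 1/14, -1/15, 1/16, -1/17, ...
- Positive terms (even n): 1/(2+12), 1/(4+12), ... decreasing -> max = 1/14 (n=2).
- Negative terms (odd n): -1/(1+12), -1/(3+12), ... increasing -> min = -1/13 (n=1).
- So sup = 1/14 (attained at n=2); inf = -1/13 (attained at n=1).
Conclusion: inf(S) = -1/13, attained in S.

-1/13


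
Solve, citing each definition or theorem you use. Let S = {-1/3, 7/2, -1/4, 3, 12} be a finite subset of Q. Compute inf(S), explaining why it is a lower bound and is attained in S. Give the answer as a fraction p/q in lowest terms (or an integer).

S is finite, so inf(S) = min(S).
Sorted increasing:
-1/3, -1/4, 3, 7/2, 12
The extremum is -1/3.
For every x in S, x >= -1/3. And -1/3 is in S, so it is attained.
Therefore inf(S) = -1/3.

-1/3


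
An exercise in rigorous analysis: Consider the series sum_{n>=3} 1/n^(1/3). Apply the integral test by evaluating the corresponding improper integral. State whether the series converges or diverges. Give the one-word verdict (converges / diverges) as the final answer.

Let f(x) = x^(-1/3). Then f is positive, continuous, and decreasing on [3, infinity), so the integral test applies.
Compute the improper integral int_{3}^infinity f(x) dx:
  antiderivative F(x) = 3*x^(2/3)/2.
  As x -> infinity, F(x) -> infinity (since p = 1/3 < 1).
  So the integral diverges. By the integral test, the series diverges.

diverges
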